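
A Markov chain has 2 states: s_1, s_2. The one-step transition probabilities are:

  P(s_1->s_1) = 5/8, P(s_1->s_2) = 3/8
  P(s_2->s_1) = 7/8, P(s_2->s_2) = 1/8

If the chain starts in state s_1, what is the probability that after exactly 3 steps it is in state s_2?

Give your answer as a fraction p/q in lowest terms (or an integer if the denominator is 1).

Computing P^3 by repeated multiplication:
P^1 =
  s_1: [5/8, 3/8]
  s_2: [7/8, 1/8]
P^2 =
  s_1: [23/32, 9/32]
  s_2: [21/32, 11/32]
P^3 =
  s_1: [89/128, 39/128]
  s_2: [91/128, 37/128]

(P^3)[s_1 -> s_2] = 39/128

Answer: 39/128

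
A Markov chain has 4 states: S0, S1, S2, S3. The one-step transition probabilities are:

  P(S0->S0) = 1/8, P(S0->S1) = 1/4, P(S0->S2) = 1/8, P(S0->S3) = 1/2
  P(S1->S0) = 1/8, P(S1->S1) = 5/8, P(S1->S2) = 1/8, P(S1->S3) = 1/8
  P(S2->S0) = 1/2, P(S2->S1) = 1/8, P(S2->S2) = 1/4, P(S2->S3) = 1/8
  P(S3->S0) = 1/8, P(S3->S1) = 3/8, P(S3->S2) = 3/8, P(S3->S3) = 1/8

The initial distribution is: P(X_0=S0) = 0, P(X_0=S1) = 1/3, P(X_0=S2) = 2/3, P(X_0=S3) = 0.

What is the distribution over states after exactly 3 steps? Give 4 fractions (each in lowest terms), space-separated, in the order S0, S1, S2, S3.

Answer: 99/512 601/1536 329/1536 103/512

Derivation:
Propagating the distribution step by step (d_{t+1} = d_t * P):
d_0 = (S0=0, S1=1/3, S2=2/3, S3=0)
  d_1[S0] = 0*1/8 + 1/3*1/8 + 2/3*1/2 + 0*1/8 = 3/8
  d_1[S1] = 0*1/4 + 1/3*5/8 + 2/3*1/8 + 0*3/8 = 7/24
  d_1[S2] = 0*1/8 + 1/3*1/8 + 2/3*1/4 + 0*3/8 = 5/24
  d_1[S3] = 0*1/2 + 1/3*1/8 + 2/3*1/8 + 0*1/8 = 1/8
d_1 = (S0=3/8, S1=7/24, S2=5/24, S3=1/8)
  d_2[S0] = 3/8*1/8 + 7/24*1/8 + 5/24*1/2 + 1/8*1/8 = 13/64
  d_2[S1] = 3/8*1/4 + 7/24*5/8 + 5/24*1/8 + 1/8*3/8 = 67/192
  d_2[S2] = 3/8*1/8 + 7/24*1/8 + 5/24*1/4 + 1/8*3/8 = 35/192
  d_2[S3] = 3/8*1/2 + 7/24*1/8 + 5/24*1/8 + 1/8*1/8 = 17/64
d_2 = (S0=13/64, S1=67/192, S2=35/192, S3=17/64)
  d_3[S0] = 13/64*1/8 + 67/192*1/8 + 35/192*1/2 + 17/64*1/8 = 99/512
  d_3[S1] = 13/64*1/4 + 67/192*5/8 + 35/192*1/8 + 17/64*3/8 = 601/1536
  d_3[S2] = 13/64*1/8 + 67/192*1/8 + 35/192*1/4 + 17/64*3/8 = 329/1536
  d_3[S3] = 13/64*1/2 + 67/192*1/8 + 35/192*1/8 + 17/64*1/8 = 103/512
d_3 = (S0=99/512, S1=601/1536, S2=329/1536, S3=103/512)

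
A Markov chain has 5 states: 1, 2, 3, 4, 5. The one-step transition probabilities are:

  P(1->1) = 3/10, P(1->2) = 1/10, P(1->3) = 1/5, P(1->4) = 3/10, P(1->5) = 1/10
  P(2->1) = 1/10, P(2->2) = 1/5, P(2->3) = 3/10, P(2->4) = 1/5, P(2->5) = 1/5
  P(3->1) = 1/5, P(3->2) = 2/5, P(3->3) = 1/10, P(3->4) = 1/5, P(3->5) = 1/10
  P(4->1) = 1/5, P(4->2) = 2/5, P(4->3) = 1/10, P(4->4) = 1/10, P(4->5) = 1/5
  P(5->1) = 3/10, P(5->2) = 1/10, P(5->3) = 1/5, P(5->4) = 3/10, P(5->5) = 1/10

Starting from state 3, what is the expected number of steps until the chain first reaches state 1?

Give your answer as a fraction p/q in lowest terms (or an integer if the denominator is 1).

Let h_i = expected steps to first reach 1 from state i.
Boundary: h_1 = 0.
First-step equations for the other states:
  h_2 = 1 + 1/10*h_1 + 1/5*h_2 + 3/10*h_3 + 1/5*h_4 + 1/5*h_5
  h_3 = 1 + 1/5*h_1 + 2/5*h_2 + 1/10*h_3 + 1/5*h_4 + 1/10*h_5
  h_4 = 1 + 1/5*h_1 + 2/5*h_2 + 1/10*h_3 + 1/10*h_4 + 1/5*h_5
  h_5 = 1 + 3/10*h_1 + 1/10*h_2 + 1/5*h_3 + 3/10*h_4 + 1/10*h_5

Substituting h_1 = 0 and rearranging gives the linear system (I - Q) h = 1:
  [4/5, -3/10, -1/5, -1/5] . (h_2, h_3, h_4, h_5) = 1
  [-2/5, 9/10, -1/5, -1/10] . (h_2, h_3, h_4, h_5) = 1
  [-2/5, -1/10, 9/10, -1/5] . (h_2, h_3, h_4, h_5) = 1
  [-1/10, -1/5, -3/10, 9/10] . (h_2, h_3, h_4, h_5) = 1

Solving yields:
  h_2 = 2878/497
  h_3 = 2682/497
  h_4 = 2652/497
  h_5 = 336/71

Starting state is 3, so the expected hitting time is h_3 = 2682/497.

Answer: 2682/497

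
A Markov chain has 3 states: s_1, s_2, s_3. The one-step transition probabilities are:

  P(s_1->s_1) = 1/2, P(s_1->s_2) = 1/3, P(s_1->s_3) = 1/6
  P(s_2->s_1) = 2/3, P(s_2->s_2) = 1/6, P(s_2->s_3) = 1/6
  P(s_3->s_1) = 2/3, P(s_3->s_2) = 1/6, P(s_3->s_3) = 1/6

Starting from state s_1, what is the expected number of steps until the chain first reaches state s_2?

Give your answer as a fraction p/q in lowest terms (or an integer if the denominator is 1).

Answer: 36/11

Derivation:
Let h_i = expected steps to first reach s_2 from state i.
Boundary: h_s_2 = 0.
First-step equations for the other states:
  h_s_1 = 1 + 1/2*h_s_1 + 1/3*h_s_2 + 1/6*h_s_3
  h_s_3 = 1 + 2/3*h_s_1 + 1/6*h_s_2 + 1/6*h_s_3

Substituting h_s_2 = 0 and rearranging gives the linear system (I - Q) h = 1:
  [1/2, -1/6] . (h_s_1, h_s_3) = 1
  [-2/3, 5/6] . (h_s_1, h_s_3) = 1

Solving yields:
  h_s_1 = 36/11
  h_s_3 = 42/11

Starting state is s_1, so the expected hitting time is h_s_1 = 36/11.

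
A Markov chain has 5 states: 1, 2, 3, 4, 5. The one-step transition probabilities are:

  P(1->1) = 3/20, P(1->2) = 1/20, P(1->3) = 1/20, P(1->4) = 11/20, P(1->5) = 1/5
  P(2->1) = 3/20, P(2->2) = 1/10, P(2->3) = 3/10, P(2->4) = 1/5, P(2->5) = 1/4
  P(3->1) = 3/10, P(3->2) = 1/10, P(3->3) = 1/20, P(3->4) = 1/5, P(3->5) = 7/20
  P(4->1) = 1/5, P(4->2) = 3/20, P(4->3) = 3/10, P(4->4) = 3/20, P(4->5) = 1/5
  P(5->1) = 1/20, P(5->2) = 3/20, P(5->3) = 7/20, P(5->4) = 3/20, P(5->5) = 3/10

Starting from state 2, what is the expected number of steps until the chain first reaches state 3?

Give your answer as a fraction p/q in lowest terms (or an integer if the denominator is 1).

Answer: 77700/21601

Derivation:
Let h_i = expected steps to first reach 3 from state i.
Boundary: h_3 = 0.
First-step equations for the other states:
  h_1 = 1 + 3/20*h_1 + 1/20*h_2 + 1/20*h_3 + 11/20*h_4 + 1/5*h_5
  h_2 = 1 + 3/20*h_1 + 1/10*h_2 + 3/10*h_3 + 1/5*h_4 + 1/4*h_5
  h_4 = 1 + 1/5*h_1 + 3/20*h_2 + 3/10*h_3 + 3/20*h_4 + 1/5*h_5
  h_5 = 1 + 1/20*h_1 + 3/20*h_2 + 7/20*h_3 + 3/20*h_4 + 3/10*h_5

Substituting h_3 = 0 and rearranging gives the linear system (I - Q) h = 1:
  [17/20, -1/20, -11/20, -1/5] . (h_1, h_2, h_4, h_5) = 1
  [-3/20, 9/10, -1/5, -1/4] . (h_1, h_2, h_4, h_5) = 1
  [-1/5, -3/20, 17/20, -1/5] . (h_1, h_2, h_4, h_5) = 1
  [-1/20, -3/20, -3/20, 7/10] . (h_1, h_2, h_4, h_5) = 1

Solving yields:
  h_1 = 97880/21601
  h_2 = 77700/21601
  h_4 = 78960/21601
  h_5 = 71420/21601

Starting state is 2, so the expected hitting time is h_2 = 77700/21601.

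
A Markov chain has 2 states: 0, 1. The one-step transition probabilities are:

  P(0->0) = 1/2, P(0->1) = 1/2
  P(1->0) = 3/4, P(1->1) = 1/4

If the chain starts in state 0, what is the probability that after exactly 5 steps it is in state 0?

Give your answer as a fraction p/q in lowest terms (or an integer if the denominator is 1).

Answer: 307/512

Derivation:
Computing P^5 by repeated multiplication:
P^1 =
  0: [1/2, 1/2]
  1: [3/4, 1/4]
P^2 =
  0: [5/8, 3/8]
  1: [9/16, 7/16]
P^3 =
  0: [19/32, 13/32]
  1: [39/64, 25/64]
P^4 =
  0: [77/128, 51/128]
  1: [153/256, 103/256]
P^5 =
  0: [307/512, 205/512]
  1: [615/1024, 409/1024]

(P^5)[0 -> 0] = 307/512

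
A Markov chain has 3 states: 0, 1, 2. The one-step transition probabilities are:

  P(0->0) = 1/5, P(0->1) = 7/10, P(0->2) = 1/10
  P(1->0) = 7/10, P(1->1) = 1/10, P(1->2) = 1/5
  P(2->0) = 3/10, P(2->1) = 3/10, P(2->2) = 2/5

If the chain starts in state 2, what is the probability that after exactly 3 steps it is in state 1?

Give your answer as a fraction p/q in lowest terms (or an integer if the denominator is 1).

Computing P^3 by repeated multiplication:
P^1 =
  0: [1/5, 7/10, 1/10]
  1: [7/10, 1/10, 1/5]
  2: [3/10, 3/10, 2/5]
P^2 =
  0: [14/25, 6/25, 1/5]
  1: [27/100, 14/25, 17/100]
  2: [39/100, 9/25, 1/4]
P^3 =
  0: [17/50, 119/250, 23/125]
  1: [497/1000, 37/125, 207/1000]
  2: [81/200, 48/125, 211/1000]

(P^3)[2 -> 1] = 48/125

Answer: 48/125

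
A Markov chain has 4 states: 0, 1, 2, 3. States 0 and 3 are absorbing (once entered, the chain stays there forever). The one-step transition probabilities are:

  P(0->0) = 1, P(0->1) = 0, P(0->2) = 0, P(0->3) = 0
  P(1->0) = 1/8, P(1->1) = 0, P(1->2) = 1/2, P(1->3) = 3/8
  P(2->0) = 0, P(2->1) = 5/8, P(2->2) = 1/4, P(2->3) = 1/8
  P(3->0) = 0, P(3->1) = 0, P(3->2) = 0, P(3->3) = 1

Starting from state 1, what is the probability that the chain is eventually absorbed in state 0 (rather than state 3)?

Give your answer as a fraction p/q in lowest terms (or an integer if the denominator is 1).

Let a_i = P(absorbed in 0 | start in state i).
Boundary conditions: a_0 = 1, a_3 = 0.
For each transient state i, a_i = sum_j P(i->j) * a_j:
  a_1 = 1/8*a_0 + 0*a_1 + 1/2*a_2 + 3/8*a_3
  a_2 = 0*a_0 + 5/8*a_1 + 1/4*a_2 + 1/8*a_3

Substituting a_0 = 1 and a_3 = 0, rearrange to (I - Q) a = r where r[i] = P(i -> 0):
  [1, -1/2] . (a_1, a_2) = 1/8
  [-5/8, 3/4] . (a_1, a_2) = 0

Solving yields:
  a_1 = 3/14
  a_2 = 5/28

Starting state is 1, so the absorption probability is a_1 = 3/14.

Answer: 3/14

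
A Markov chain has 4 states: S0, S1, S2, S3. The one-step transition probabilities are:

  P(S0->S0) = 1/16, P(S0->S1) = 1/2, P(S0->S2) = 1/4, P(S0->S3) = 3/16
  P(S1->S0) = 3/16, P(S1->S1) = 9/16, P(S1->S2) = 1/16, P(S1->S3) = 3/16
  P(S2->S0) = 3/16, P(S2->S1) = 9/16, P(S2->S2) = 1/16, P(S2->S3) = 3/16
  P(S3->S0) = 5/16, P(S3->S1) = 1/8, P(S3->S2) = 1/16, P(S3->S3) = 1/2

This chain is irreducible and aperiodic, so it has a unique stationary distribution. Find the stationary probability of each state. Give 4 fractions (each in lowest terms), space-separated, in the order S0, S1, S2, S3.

Answer: 13/66 455/1056 35/352 3/11

Derivation:
The stationary distribution satisfies pi = pi * P, i.e.:
  pi_S0 = 1/16*pi_S0 + 3/16*pi_S1 + 3/16*pi_S2 + 5/16*pi_S3
  pi_S1 = 1/2*pi_S0 + 9/16*pi_S1 + 9/16*pi_S2 + 1/8*pi_S3
  pi_S2 = 1/4*pi_S0 + 1/16*pi_S1 + 1/16*pi_S2 + 1/16*pi_S3
  pi_S3 = 3/16*pi_S0 + 3/16*pi_S1 + 3/16*pi_S2 + 1/2*pi_S3
with normalization: pi_S0 + pi_S1 + pi_S2 + pi_S3 = 1.

Using the first 3 balance equations plus normalization, the linear system A*pi = b is:
  [-15/16, 3/16, 3/16, 5/16] . pi = 0
  [1/2, -7/16, 9/16, 1/8] . pi = 0
  [1/4, 1/16, -15/16, 1/16] . pi = 0
  [1, 1, 1, 1] . pi = 1

Solving yields:
  pi_S0 = 13/66
  pi_S1 = 455/1056
  pi_S2 = 35/352
  pi_S3 = 3/11

Verification (pi * P):
  13/66*1/16 + 455/1056*3/16 + 35/352*3/16 + 3/11*5/16 = 13/66 = pi_S0  (ok)
  13/66*1/2 + 455/1056*9/16 + 35/352*9/16 + 3/11*1/8 = 455/1056 = pi_S1  (ok)
  13/66*1/4 + 455/1056*1/16 + 35/352*1/16 + 3/11*1/16 = 35/352 = pi_S2  (ok)
  13/66*3/16 + 455/1056*3/16 + 35/352*3/16 + 3/11*1/2 = 3/11 = pi_S3  (ok)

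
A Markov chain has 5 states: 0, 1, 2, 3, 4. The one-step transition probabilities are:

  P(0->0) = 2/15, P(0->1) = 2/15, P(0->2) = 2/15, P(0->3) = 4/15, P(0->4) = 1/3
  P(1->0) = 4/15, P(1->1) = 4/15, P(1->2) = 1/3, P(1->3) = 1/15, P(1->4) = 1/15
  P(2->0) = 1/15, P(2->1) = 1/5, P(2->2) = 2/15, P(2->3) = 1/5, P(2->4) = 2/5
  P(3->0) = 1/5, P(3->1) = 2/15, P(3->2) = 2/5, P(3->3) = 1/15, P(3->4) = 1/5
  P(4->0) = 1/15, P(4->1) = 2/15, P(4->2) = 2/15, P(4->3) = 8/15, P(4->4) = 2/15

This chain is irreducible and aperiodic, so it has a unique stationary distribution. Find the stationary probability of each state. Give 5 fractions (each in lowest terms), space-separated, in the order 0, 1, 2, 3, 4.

Answer: 381/2698 694/4047 928/4047 312/1349 1835/8094

Derivation:
The stationary distribution satisfies pi = pi * P, i.e.:
  pi_0 = 2/15*pi_0 + 4/15*pi_1 + 1/15*pi_2 + 1/5*pi_3 + 1/15*pi_4
  pi_1 = 2/15*pi_0 + 4/15*pi_1 + 1/5*pi_2 + 2/15*pi_3 + 2/15*pi_4
  pi_2 = 2/15*pi_0 + 1/3*pi_1 + 2/15*pi_2 + 2/5*pi_3 + 2/15*pi_4
  pi_3 = 4/15*pi_0 + 1/15*pi_1 + 1/5*pi_2 + 1/15*pi_3 + 8/15*pi_4
  pi_4 = 1/3*pi_0 + 1/15*pi_1 + 2/5*pi_2 + 1/5*pi_3 + 2/15*pi_4
with normalization: pi_0 + pi_1 + pi_2 + pi_3 + pi_4 = 1.

Using the first 4 balance equations plus normalization, the linear system A*pi = b is:
  [-13/15, 4/15, 1/15, 1/5, 1/15] . pi = 0
  [2/15, -11/15, 1/5, 2/15, 2/15] . pi = 0
  [2/15, 1/3, -13/15, 2/5, 2/15] . pi = 0
  [4/15, 1/15, 1/5, -14/15, 8/15] . pi = 0
  [1, 1, 1, 1, 1] . pi = 1

Solving yields:
  pi_0 = 381/2698
  pi_1 = 694/4047
  pi_2 = 928/4047
  pi_3 = 312/1349
  pi_4 = 1835/8094

Verification (pi * P):
  381/2698*2/15 + 694/4047*4/15 + 928/4047*1/15 + 312/1349*1/5 + 1835/8094*1/15 = 381/2698 = pi_0  (ok)
  381/2698*2/15 + 694/4047*4/15 + 928/4047*1/5 + 312/1349*2/15 + 1835/8094*2/15 = 694/4047 = pi_1  (ok)
  381/2698*2/15 + 694/4047*1/3 + 928/4047*2/15 + 312/1349*2/5 + 1835/8094*2/15 = 928/4047 = pi_2  (ok)
  381/2698*4/15 + 694/4047*1/15 + 928/4047*1/5 + 312/1349*1/15 + 1835/8094*8/15 = 312/1349 = pi_3  (ok)
  381/2698*1/3 + 694/4047*1/15 + 928/4047*2/5 + 312/1349*1/5 + 1835/8094*2/15 = 1835/8094 = pi_4  (ok)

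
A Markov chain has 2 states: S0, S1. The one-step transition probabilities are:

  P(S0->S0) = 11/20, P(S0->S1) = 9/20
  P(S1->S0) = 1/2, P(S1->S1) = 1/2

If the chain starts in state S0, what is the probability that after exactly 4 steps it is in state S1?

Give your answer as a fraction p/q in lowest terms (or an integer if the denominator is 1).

Answer: 75789/160000

Derivation:
Computing P^4 by repeated multiplication:
P^1 =
  S0: [11/20, 9/20]
  S1: [1/2, 1/2]
P^2 =
  S0: [211/400, 189/400]
  S1: [21/40, 19/40]
P^3 =
  S0: [4211/8000, 3789/8000]
  S1: [421/800, 379/800]
P^4 =
  S0: [84211/160000, 75789/160000]
  S1: [8421/16000, 7579/16000]

(P^4)[S0 -> S1] = 75789/160000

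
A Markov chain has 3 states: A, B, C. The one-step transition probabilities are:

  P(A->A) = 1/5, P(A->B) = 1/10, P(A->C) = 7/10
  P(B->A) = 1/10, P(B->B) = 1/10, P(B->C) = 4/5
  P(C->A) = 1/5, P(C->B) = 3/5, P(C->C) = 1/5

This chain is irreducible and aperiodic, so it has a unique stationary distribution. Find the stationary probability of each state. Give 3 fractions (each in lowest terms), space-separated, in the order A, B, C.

Answer: 24/145 10/29 71/145

Derivation:
The stationary distribution satisfies pi = pi * P, i.e.:
  pi_A = 1/5*pi_A + 1/10*pi_B + 1/5*pi_C
  pi_B = 1/10*pi_A + 1/10*pi_B + 3/5*pi_C
  pi_C = 7/10*pi_A + 4/5*pi_B + 1/5*pi_C
with normalization: pi_A + pi_B + pi_C = 1.

Using the first 2 balance equations plus normalization, the linear system A*pi = b is:
  [-4/5, 1/10, 1/5] . pi = 0
  [1/10, -9/10, 3/5] . pi = 0
  [1, 1, 1] . pi = 1

Solving yields:
  pi_A = 24/145
  pi_B = 10/29
  pi_C = 71/145

Verification (pi * P):
  24/145*1/5 + 10/29*1/10 + 71/145*1/5 = 24/145 = pi_A  (ok)
  24/145*1/10 + 10/29*1/10 + 71/145*3/5 = 10/29 = pi_B  (ok)
  24/145*7/10 + 10/29*4/5 + 71/145*1/5 = 71/145 = pi_C  (ok)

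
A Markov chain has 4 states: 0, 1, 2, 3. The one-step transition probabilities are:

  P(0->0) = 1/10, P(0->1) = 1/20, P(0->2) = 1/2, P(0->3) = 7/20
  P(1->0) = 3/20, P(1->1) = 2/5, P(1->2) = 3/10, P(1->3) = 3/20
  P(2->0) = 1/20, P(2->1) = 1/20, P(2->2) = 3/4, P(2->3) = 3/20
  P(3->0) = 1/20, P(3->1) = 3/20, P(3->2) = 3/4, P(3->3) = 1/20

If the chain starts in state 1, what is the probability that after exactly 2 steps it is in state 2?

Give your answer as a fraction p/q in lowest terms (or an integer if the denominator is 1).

Computing P^2 by repeated multiplication:
P^1 =
  0: [1/10, 1/20, 1/2, 7/20]
  1: [3/20, 2/5, 3/10, 3/20]
  2: [1/20, 1/20, 3/4, 3/20]
  3: [1/20, 3/20, 3/4, 1/20]
P^2 =
  0: [3/50, 41/400, 281/400, 27/200]
  1: [39/400, 41/200, 213/400, 33/200]
  2: [23/400, 33/400, 143/200, 29/200]
  3: [27/400, 43/400, 67/100, 31/200]

(P^2)[1 -> 2] = 213/400

Answer: 213/400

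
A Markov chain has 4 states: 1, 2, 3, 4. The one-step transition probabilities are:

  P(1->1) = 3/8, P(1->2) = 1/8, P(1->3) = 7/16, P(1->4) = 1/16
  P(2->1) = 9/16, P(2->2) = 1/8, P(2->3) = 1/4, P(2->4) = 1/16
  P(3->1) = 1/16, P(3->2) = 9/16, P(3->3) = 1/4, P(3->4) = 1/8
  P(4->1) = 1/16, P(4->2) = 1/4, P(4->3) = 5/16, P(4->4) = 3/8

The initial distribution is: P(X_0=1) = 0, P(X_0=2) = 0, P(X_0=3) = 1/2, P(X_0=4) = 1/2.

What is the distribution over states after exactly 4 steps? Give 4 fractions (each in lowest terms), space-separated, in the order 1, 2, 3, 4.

Answer: 18781/65536 36471/131072 40985/131072 8027/65536

Derivation:
Propagating the distribution step by step (d_{t+1} = d_t * P):
d_0 = (1=0, 2=0, 3=1/2, 4=1/2)
  d_1[1] = 0*3/8 + 0*9/16 + 1/2*1/16 + 1/2*1/16 = 1/16
  d_1[2] = 0*1/8 + 0*1/8 + 1/2*9/16 + 1/2*1/4 = 13/32
  d_1[3] = 0*7/16 + 0*1/4 + 1/2*1/4 + 1/2*5/16 = 9/32
  d_1[4] = 0*1/16 + 0*1/16 + 1/2*1/8 + 1/2*3/8 = 1/4
d_1 = (1=1/16, 2=13/32, 3=9/32, 4=1/4)
  d_2[1] = 1/16*3/8 + 13/32*9/16 + 9/32*1/16 + 1/4*1/16 = 73/256
  d_2[2] = 1/16*1/8 + 13/32*1/8 + 9/32*9/16 + 1/4*1/4 = 143/512
  d_2[3] = 1/16*7/16 + 13/32*1/4 + 9/32*1/4 + 1/4*5/16 = 71/256
  d_2[4] = 1/16*1/16 + 13/32*1/16 + 9/32*1/8 + 1/4*3/8 = 81/512
d_2 = (1=73/256, 2=143/512, 3=71/256, 4=81/512)
  d_3[1] = 73/256*3/8 + 143/512*9/16 + 71/256*1/16 + 81/512*1/16 = 1193/4096
  d_3[2] = 73/256*1/8 + 143/512*1/8 + 71/256*9/16 + 81/512*1/4 = 545/2048
  d_3[3] = 73/256*7/16 + 143/512*1/4 + 71/256*1/4 + 81/512*5/16 = 2567/8192
  d_3[4] = 73/256*1/16 + 143/512*1/16 + 71/256*1/8 + 81/512*3/8 = 1059/8192
d_3 = (1=1193/4096, 2=545/2048, 3=2567/8192, 4=1059/8192)
  d_4[1] = 1193/4096*3/8 + 545/2048*9/16 + 2567/8192*1/16 + 1059/8192*1/16 = 18781/65536
  d_4[2] = 1193/4096*1/8 + 545/2048*1/8 + 2567/8192*9/16 + 1059/8192*1/4 = 36471/131072
  d_4[3] = 1193/4096*7/16 + 545/2048*1/4 + 2567/8192*1/4 + 1059/8192*5/16 = 40985/131072
  d_4[4] = 1193/4096*1/16 + 545/2048*1/16 + 2567/8192*1/8 + 1059/8192*3/8 = 8027/65536
d_4 = (1=18781/65536, 2=36471/131072, 3=40985/131072, 4=8027/65536)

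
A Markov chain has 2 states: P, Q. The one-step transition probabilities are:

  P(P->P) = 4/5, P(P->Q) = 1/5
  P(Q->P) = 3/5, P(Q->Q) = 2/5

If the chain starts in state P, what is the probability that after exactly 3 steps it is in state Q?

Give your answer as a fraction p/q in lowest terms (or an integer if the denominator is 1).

Computing P^3 by repeated multiplication:
P^1 =
  P: [4/5, 1/5]
  Q: [3/5, 2/5]
P^2 =
  P: [19/25, 6/25]
  Q: [18/25, 7/25]
P^3 =
  P: [94/125, 31/125]
  Q: [93/125, 32/125]

(P^3)[P -> Q] = 31/125

Answer: 31/125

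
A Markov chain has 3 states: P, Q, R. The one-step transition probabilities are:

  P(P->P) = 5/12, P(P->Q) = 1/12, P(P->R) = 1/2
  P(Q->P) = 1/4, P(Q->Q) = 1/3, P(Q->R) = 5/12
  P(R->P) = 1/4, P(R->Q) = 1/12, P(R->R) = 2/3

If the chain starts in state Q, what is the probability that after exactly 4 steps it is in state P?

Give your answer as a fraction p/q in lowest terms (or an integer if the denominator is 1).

Computing P^4 by repeated multiplication:
P^1 =
  P: [5/12, 1/12, 1/2]
  Q: [1/4, 1/3, 5/12]
  R: [1/4, 1/12, 2/3]
P^2 =
  P: [23/72, 5/48, 83/144]
  Q: [7/24, 1/6, 13/24]
  R: [7/24, 5/48, 29/48]
P^3 =
  P: [131/432, 7/64, 1015/1728]
  Q: [43/144, 1/8, 83/144]
  R: [43/144, 7/64, 341/576]
P^4 =
  P: [779/2592, 85/768, 12209/20736]
  Q: [259/864, 11/96, 253/432]
  R: [259/864, 85/768, 4075/6912]

(P^4)[Q -> P] = 259/864

Answer: 259/864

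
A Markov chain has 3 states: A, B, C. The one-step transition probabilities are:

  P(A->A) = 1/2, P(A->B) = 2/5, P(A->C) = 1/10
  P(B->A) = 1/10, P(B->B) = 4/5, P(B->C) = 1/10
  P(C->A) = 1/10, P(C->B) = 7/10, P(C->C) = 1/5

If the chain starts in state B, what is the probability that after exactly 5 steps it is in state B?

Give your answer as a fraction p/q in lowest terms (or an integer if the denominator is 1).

Answer: 72393/100000

Derivation:
Computing P^5 by repeated multiplication:
P^1 =
  A: [1/2, 2/5, 1/10]
  B: [1/10, 4/5, 1/10]
  C: [1/10, 7/10, 1/5]
P^2 =
  A: [3/10, 59/100, 11/100]
  B: [7/50, 3/4, 11/100]
  C: [7/50, 37/50, 3/25]
P^3 =
  A: [11/50, 669/1000, 111/1000]
  B: [39/250, 733/1000, 111/1000]
  C: [39/250, 183/250, 14/125]
P^4 =
  A: [47/250, 7009/10000, 1111/10000]
  B: [203/1250, 1453/2000, 1111/10000]
  C: [203/1250, 454/625, 139/1250]
P^5 =
  A: [219/1250, 71369/100000, 11111/100000]
  B: [1031/6250, 72393/100000, 11111/100000]
  C: [1031/6250, 9049/12500, 1389/12500]

(P^5)[B -> B] = 72393/100000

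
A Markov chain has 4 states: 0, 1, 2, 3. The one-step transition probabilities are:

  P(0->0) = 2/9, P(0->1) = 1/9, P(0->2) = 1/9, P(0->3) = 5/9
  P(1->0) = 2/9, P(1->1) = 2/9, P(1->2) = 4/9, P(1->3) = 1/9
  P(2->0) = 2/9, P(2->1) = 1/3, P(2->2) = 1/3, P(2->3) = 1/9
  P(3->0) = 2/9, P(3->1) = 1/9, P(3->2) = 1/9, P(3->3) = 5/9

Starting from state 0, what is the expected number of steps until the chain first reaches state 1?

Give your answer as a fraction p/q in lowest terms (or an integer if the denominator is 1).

Answer: 7

Derivation:
Let h_i = expected steps to first reach 1 from state i.
Boundary: h_1 = 0.
First-step equations for the other states:
  h_0 = 1 + 2/9*h_0 + 1/9*h_1 + 1/9*h_2 + 5/9*h_3
  h_2 = 1 + 2/9*h_0 + 1/3*h_1 + 1/3*h_2 + 1/9*h_3
  h_3 = 1 + 2/9*h_0 + 1/9*h_1 + 1/9*h_2 + 5/9*h_3

Substituting h_1 = 0 and rearranging gives the linear system (I - Q) h = 1:
  [7/9, -1/9, -5/9] . (h_0, h_2, h_3) = 1
  [-2/9, 2/3, -1/9] . (h_0, h_2, h_3) = 1
  [-2/9, -1/9, 4/9] . (h_0, h_2, h_3) = 1

Solving yields:
  h_0 = 7
  h_2 = 5
  h_3 = 7

Starting state is 0, so the expected hitting time is h_0 = 7.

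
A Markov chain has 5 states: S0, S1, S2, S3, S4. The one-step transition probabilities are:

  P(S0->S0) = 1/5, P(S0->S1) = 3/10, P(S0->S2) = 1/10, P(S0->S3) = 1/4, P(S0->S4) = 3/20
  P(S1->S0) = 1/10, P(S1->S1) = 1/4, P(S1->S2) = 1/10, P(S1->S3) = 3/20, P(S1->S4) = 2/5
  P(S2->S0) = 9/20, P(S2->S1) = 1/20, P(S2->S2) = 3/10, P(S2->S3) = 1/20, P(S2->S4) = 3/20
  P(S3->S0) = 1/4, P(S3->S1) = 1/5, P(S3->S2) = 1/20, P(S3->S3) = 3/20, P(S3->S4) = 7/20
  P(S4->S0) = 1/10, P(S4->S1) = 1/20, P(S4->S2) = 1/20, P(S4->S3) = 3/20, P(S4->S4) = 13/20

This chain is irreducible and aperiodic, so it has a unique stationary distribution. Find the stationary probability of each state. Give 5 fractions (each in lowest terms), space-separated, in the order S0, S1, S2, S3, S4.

Answer: 14113/82212 5995/41106 2407/27404 13021/82212 89/204

Derivation:
The stationary distribution satisfies pi = pi * P, i.e.:
  pi_S0 = 1/5*pi_S0 + 1/10*pi_S1 + 9/20*pi_S2 + 1/4*pi_S3 + 1/10*pi_S4
  pi_S1 = 3/10*pi_S0 + 1/4*pi_S1 + 1/20*pi_S2 + 1/5*pi_S3 + 1/20*pi_S4
  pi_S2 = 1/10*pi_S0 + 1/10*pi_S1 + 3/10*pi_S2 + 1/20*pi_S3 + 1/20*pi_S4
  pi_S3 = 1/4*pi_S0 + 3/20*pi_S1 + 1/20*pi_S2 + 3/20*pi_S3 + 3/20*pi_S4
  pi_S4 = 3/20*pi_S0 + 2/5*pi_S1 + 3/20*pi_S2 + 7/20*pi_S3 + 13/20*pi_S4
with normalization: pi_S0 + pi_S1 + pi_S2 + pi_S3 + pi_S4 = 1.

Using the first 4 balance equations plus normalization, the linear system A*pi = b is:
  [-4/5, 1/10, 9/20, 1/4, 1/10] . pi = 0
  [3/10, -3/4, 1/20, 1/5, 1/20] . pi = 0
  [1/10, 1/10, -7/10, 1/20, 1/20] . pi = 0
  [1/4, 3/20, 1/20, -17/20, 3/20] . pi = 0
  [1, 1, 1, 1, 1] . pi = 1

Solving yields:
  pi_S0 = 14113/82212
  pi_S1 = 5995/41106
  pi_S2 = 2407/27404
  pi_S3 = 13021/82212
  pi_S4 = 89/204

Verification (pi * P):
  14113/82212*1/5 + 5995/41106*1/10 + 2407/27404*9/20 + 13021/82212*1/4 + 89/204*1/10 = 14113/82212 = pi_S0  (ok)
  14113/82212*3/10 + 5995/41106*1/4 + 2407/27404*1/20 + 13021/82212*1/5 + 89/204*1/20 = 5995/41106 = pi_S1  (ok)
  14113/82212*1/10 + 5995/41106*1/10 + 2407/27404*3/10 + 13021/82212*1/20 + 89/204*1/20 = 2407/27404 = pi_S2  (ok)
  14113/82212*1/4 + 5995/41106*3/20 + 2407/27404*1/20 + 13021/82212*3/20 + 89/204*3/20 = 13021/82212 = pi_S3  (ok)
  14113/82212*3/20 + 5995/41106*2/5 + 2407/27404*3/20 + 13021/82212*7/20 + 89/204*13/20 = 89/204 = pi_S4  (ok)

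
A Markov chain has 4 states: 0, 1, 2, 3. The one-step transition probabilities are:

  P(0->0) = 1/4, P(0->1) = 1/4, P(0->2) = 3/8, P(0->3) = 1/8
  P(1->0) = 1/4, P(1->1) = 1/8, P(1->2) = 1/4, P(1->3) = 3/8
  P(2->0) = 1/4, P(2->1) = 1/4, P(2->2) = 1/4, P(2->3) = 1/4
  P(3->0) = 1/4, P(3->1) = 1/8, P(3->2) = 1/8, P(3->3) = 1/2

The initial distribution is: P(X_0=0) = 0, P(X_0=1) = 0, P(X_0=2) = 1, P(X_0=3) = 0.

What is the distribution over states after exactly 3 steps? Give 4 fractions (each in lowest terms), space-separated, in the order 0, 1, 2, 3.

Propagating the distribution step by step (d_{t+1} = d_t * P):
d_0 = (0=0, 1=0, 2=1, 3=0)
  d_1[0] = 0*1/4 + 0*1/4 + 1*1/4 + 0*1/4 = 1/4
  d_1[1] = 0*1/4 + 0*1/8 + 1*1/4 + 0*1/8 = 1/4
  d_1[2] = 0*3/8 + 0*1/4 + 1*1/4 + 0*1/8 = 1/4
  d_1[3] = 0*1/8 + 0*3/8 + 1*1/4 + 0*1/2 = 1/4
d_1 = (0=1/4, 1=1/4, 2=1/4, 3=1/4)
  d_2[0] = 1/4*1/4 + 1/4*1/4 + 1/4*1/4 + 1/4*1/4 = 1/4
  d_2[1] = 1/4*1/4 + 1/4*1/8 + 1/4*1/4 + 1/4*1/8 = 3/16
  d_2[2] = 1/4*3/8 + 1/4*1/4 + 1/4*1/4 + 1/4*1/8 = 1/4
  d_2[3] = 1/4*1/8 + 1/4*3/8 + 1/4*1/4 + 1/4*1/2 = 5/16
d_2 = (0=1/4, 1=3/16, 2=1/4, 3=5/16)
  d_3[0] = 1/4*1/4 + 3/16*1/4 + 1/4*1/4 + 5/16*1/4 = 1/4
  d_3[1] = 1/4*1/4 + 3/16*1/8 + 1/4*1/4 + 5/16*1/8 = 3/16
  d_3[2] = 1/4*3/8 + 3/16*1/4 + 1/4*1/4 + 5/16*1/8 = 31/128
  d_3[3] = 1/4*1/8 + 3/16*3/8 + 1/4*1/4 + 5/16*1/2 = 41/128
d_3 = (0=1/4, 1=3/16, 2=31/128, 3=41/128)

Answer: 1/4 3/16 31/128 41/128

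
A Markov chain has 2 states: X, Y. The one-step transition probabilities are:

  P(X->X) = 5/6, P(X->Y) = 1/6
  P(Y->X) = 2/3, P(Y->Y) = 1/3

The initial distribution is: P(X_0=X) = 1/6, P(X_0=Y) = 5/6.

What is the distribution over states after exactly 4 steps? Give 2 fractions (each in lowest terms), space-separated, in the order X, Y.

Propagating the distribution step by step (d_{t+1} = d_t * P):
d_0 = (X=1/6, Y=5/6)
  d_1[X] = 1/6*5/6 + 5/6*2/3 = 25/36
  d_1[Y] = 1/6*1/6 + 5/6*1/3 = 11/36
d_1 = (X=25/36, Y=11/36)
  d_2[X] = 25/36*5/6 + 11/36*2/3 = 169/216
  d_2[Y] = 25/36*1/6 + 11/36*1/3 = 47/216
d_2 = (X=169/216, Y=47/216)
  d_3[X] = 169/216*5/6 + 47/216*2/3 = 1033/1296
  d_3[Y] = 169/216*1/6 + 47/216*1/3 = 263/1296
d_3 = (X=1033/1296, Y=263/1296)
  d_4[X] = 1033/1296*5/6 + 263/1296*2/3 = 6217/7776
  d_4[Y] = 1033/1296*1/6 + 263/1296*1/3 = 1559/7776
d_4 = (X=6217/7776, Y=1559/7776)

Answer: 6217/7776 1559/7776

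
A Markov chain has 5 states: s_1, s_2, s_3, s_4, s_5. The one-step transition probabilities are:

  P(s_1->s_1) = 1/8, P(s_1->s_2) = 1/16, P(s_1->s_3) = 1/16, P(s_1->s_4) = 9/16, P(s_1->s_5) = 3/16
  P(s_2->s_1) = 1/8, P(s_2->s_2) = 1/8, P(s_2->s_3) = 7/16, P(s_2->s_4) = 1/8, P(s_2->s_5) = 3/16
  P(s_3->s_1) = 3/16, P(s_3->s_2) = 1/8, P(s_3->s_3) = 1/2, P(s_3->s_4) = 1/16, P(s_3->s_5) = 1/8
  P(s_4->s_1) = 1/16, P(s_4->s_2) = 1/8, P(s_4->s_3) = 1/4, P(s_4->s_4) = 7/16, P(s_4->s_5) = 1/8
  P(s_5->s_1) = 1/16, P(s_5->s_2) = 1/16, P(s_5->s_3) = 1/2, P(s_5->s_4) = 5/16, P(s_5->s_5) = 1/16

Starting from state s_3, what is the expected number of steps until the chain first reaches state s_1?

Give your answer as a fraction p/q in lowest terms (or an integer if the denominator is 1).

Let h_i = expected steps to first reach s_1 from state i.
Boundary: h_s_1 = 0.
First-step equations for the other states:
  h_s_2 = 1 + 1/8*h_s_1 + 1/8*h_s_2 + 7/16*h_s_3 + 1/8*h_s_4 + 3/16*h_s_5
  h_s_3 = 1 + 3/16*h_s_1 + 1/8*h_s_2 + 1/2*h_s_3 + 1/16*h_s_4 + 1/8*h_s_5
  h_s_4 = 1 + 1/16*h_s_1 + 1/8*h_s_2 + 1/4*h_s_3 + 7/16*h_s_4 + 1/8*h_s_5
  h_s_5 = 1 + 1/16*h_s_1 + 1/16*h_s_2 + 1/2*h_s_3 + 5/16*h_s_4 + 1/16*h_s_5

Substituting h_s_1 = 0 and rearranging gives the linear system (I - Q) h = 1:
  [7/8, -7/16, -1/8, -3/16] . (h_s_2, h_s_3, h_s_4, h_s_5) = 1
  [-1/8, 1/2, -1/16, -1/8] . (h_s_2, h_s_3, h_s_4, h_s_5) = 1
  [-1/8, -1/4, 9/16, -1/8] . (h_s_2, h_s_3, h_s_4, h_s_5) = 1
  [-1/16, -1/2, -5/16, 15/16] . (h_s_2, h_s_3, h_s_4, h_s_5) = 1

Solving yields:
  h_s_2 = 11848/1577
  h_s_3 = 10920/1577
  h_s_4 = 13104/1577
  h_s_5 = 12664/1577

Starting state is s_3, so the expected hitting time is h_s_3 = 10920/1577.

Answer: 10920/1577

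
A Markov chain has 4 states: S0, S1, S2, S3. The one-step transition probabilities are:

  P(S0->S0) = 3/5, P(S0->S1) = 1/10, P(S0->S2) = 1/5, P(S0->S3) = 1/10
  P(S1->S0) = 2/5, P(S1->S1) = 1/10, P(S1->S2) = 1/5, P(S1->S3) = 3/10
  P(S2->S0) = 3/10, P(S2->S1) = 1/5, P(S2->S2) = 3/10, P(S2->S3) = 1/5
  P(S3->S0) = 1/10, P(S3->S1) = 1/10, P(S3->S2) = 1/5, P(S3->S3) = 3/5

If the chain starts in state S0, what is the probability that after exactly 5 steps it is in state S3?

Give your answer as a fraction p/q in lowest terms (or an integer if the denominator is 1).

Answer: 28021/100000

Derivation:
Computing P^5 by repeated multiplication:
P^1 =
  S0: [3/5, 1/10, 1/5, 1/10]
  S1: [2/5, 1/10, 1/5, 3/10]
  S2: [3/10, 1/5, 3/10, 1/5]
  S3: [1/10, 1/10, 1/5, 3/5]
P^2 =
  S0: [47/100, 3/25, 11/50, 19/100]
  S1: [37/100, 3/25, 11/50, 29/100]
  S2: [37/100, 13/100, 23/100, 27/100]
  S3: [11/50, 3/25, 11/50, 11/25]
P^3 =
  S0: [83/200, 61/500, 111/500, 241/1000]
  S1: [73/200, 61/500, 111/500, 291/1000]
  S2: [37/100, 123/1000, 223/1000, 71/250]
  S3: [29/100, 61/500, 111/500, 183/500]
P^4 =
  S0: [777/2000, 611/5000, 1111/5000, 2671/10000]
  S1: [727/2000, 611/5000, 1111/5000, 2921/10000]
  S2: [733/2000, 1223/10000, 2223/10000, 2889/10000]
  S3: [163/500, 611/5000, 1111/5000, 206/625]
P^5 =
  S0: [7507/20000, 6111/50000, 11111/50000, 28021/100000]
  S1: [7257/20000, 6111/50000, 11111/50000, 29271/100000]
  S2: [911/2500, 12223/100000, 22223/100000, 14557/50000]
  S3: [3441/10000, 6111/50000, 11111/50000, 15573/50000]

(P^5)[S0 -> S3] = 28021/100000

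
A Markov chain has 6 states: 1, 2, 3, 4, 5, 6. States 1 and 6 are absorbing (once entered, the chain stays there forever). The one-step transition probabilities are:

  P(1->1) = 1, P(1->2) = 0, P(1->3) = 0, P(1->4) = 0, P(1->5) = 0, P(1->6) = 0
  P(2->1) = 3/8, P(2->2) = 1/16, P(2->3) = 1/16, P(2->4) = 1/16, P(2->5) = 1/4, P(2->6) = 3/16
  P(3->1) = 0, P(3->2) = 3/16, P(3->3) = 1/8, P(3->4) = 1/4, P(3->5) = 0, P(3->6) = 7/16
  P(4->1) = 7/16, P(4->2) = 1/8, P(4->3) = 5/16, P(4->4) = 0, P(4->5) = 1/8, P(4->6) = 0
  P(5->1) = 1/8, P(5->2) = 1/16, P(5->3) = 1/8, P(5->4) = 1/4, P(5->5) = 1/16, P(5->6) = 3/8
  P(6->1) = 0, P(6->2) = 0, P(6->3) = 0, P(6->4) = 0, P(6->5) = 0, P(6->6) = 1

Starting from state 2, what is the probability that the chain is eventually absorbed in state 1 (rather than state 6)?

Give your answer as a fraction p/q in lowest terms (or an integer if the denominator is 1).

Answer: 22978/40519

Derivation:
Let a_i = P(absorbed in 1 | start in state i).
Boundary conditions: a_1 = 1, a_6 = 0.
For each transient state i, a_i = sum_j P(i->j) * a_j:
  a_2 = 3/8*a_1 + 1/16*a_2 + 1/16*a_3 + 1/16*a_4 + 1/4*a_5 + 3/16*a_6
  a_3 = 0*a_1 + 3/16*a_2 + 1/8*a_3 + 1/4*a_4 + 0*a_5 + 7/16*a_6
  a_4 = 7/16*a_1 + 1/8*a_2 + 5/16*a_3 + 0*a_4 + 1/8*a_5 + 0*a_6
  a_5 = 1/8*a_1 + 1/16*a_2 + 1/8*a_3 + 1/4*a_4 + 1/16*a_5 + 3/8*a_6

Substituting a_1 = 1 and a_6 = 0, rearrange to (I - Q) a = r where r[i] = P(i -> 1):
  [15/16, -1/16, -1/16, -1/4] . (a_2, a_3, a_4, a_5) = 3/8
  [-3/16, 7/8, -1/4, 0] . (a_2, a_3, a_4, a_5) = 0
  [-1/8, -5/16, 1, -1/8] . (a_2, a_3, a_4, a_5) = 7/16
  [-1/16, -1/8, -1/4, 15/16] . (a_2, a_3, a_4, a_5) = 1/8

Solving yields:
  a_2 = 22978/40519
  a_3 = 12483/40519
  a_4 = 26457/40519
  a_5 = 15654/40519

Starting state is 2, so the absorption probability is a_2 = 22978/40519.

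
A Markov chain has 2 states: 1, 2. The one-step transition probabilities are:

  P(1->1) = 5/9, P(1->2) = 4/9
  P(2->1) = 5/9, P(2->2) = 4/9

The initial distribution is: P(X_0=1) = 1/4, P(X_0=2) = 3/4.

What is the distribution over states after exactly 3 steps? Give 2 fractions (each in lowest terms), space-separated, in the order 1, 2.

Answer: 5/9 4/9

Derivation:
Propagating the distribution step by step (d_{t+1} = d_t * P):
d_0 = (1=1/4, 2=3/4)
  d_1[1] = 1/4*5/9 + 3/4*5/9 = 5/9
  d_1[2] = 1/4*4/9 + 3/4*4/9 = 4/9
d_1 = (1=5/9, 2=4/9)
  d_2[1] = 5/9*5/9 + 4/9*5/9 = 5/9
  d_2[2] = 5/9*4/9 + 4/9*4/9 = 4/9
d_2 = (1=5/9, 2=4/9)
  d_3[1] = 5/9*5/9 + 4/9*5/9 = 5/9
  d_3[2] = 5/9*4/9 + 4/9*4/9 = 4/9
d_3 = (1=5/9, 2=4/9)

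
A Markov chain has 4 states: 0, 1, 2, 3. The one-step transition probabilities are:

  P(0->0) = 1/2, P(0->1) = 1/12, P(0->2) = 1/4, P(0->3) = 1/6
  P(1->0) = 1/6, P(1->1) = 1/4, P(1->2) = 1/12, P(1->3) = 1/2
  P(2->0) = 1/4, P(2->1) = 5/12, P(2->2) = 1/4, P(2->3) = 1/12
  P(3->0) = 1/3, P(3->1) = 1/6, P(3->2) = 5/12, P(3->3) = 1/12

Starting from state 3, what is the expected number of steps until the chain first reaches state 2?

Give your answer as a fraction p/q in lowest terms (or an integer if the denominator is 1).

Let h_i = expected steps to first reach 2 from state i.
Boundary: h_2 = 0.
First-step equations for the other states:
  h_0 = 1 + 1/2*h_0 + 1/12*h_1 + 1/4*h_2 + 1/6*h_3
  h_1 = 1 + 1/6*h_0 + 1/4*h_1 + 1/12*h_2 + 1/2*h_3
  h_3 = 1 + 1/3*h_0 + 1/6*h_1 + 5/12*h_2 + 1/12*h_3

Substituting h_2 = 0 and rearranging gives the linear system (I - Q) h = 1:
  [1/2, -1/12, -1/6] . (h_0, h_1, h_3) = 1
  [-1/6, 3/4, -1/2] . (h_0, h_1, h_3) = 1
  [-1/3, -1/6, 11/12] . (h_0, h_1, h_3) = 1

Solving yields:
  h_0 = 42/11
  h_1 = 48/11
  h_3 = 36/11

Starting state is 3, so the expected hitting time is h_3 = 36/11.

Answer: 36/11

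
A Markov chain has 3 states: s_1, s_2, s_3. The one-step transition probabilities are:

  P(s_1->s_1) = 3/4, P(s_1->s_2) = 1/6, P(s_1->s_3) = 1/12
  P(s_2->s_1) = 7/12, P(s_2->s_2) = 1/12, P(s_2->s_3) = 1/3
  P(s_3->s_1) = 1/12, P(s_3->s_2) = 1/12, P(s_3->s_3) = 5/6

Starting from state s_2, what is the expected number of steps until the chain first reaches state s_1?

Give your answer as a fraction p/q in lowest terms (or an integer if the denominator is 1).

Answer: 4

Derivation:
Let h_i = expected steps to first reach s_1 from state i.
Boundary: h_s_1 = 0.
First-step equations for the other states:
  h_s_2 = 1 + 7/12*h_s_1 + 1/12*h_s_2 + 1/3*h_s_3
  h_s_3 = 1 + 1/12*h_s_1 + 1/12*h_s_2 + 5/6*h_s_3

Substituting h_s_1 = 0 and rearranging gives the linear system (I - Q) h = 1:
  [11/12, -1/3] . (h_s_2, h_s_3) = 1
  [-1/12, 1/6] . (h_s_2, h_s_3) = 1

Solving yields:
  h_s_2 = 4
  h_s_3 = 8

Starting state is s_2, so the expected hitting time is h_s_2 = 4.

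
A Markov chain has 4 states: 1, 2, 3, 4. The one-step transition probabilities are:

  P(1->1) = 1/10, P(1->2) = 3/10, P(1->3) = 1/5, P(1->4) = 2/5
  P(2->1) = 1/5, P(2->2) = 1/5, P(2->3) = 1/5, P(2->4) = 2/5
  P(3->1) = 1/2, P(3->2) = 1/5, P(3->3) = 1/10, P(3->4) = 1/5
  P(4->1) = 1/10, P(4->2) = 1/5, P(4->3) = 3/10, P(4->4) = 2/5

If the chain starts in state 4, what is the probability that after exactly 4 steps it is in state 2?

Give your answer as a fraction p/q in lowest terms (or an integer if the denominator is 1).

Answer: 441/2000

Derivation:
Computing P^4 by repeated multiplication:
P^1 =
  1: [1/10, 3/10, 1/5, 2/5]
  2: [1/5, 1/5, 1/5, 2/5]
  3: [1/2, 1/5, 1/10, 1/5]
  4: [1/10, 1/5, 3/10, 2/5]
P^2 =
  1: [21/100, 21/100, 11/50, 9/25]
  2: [1/5, 11/50, 11/50, 9/25]
  3: [4/25, 1/4, 21/100, 19/50]
  4: [6/25, 21/100, 21/100, 17/50]
P^3 =
  1: [209/1000, 221/1000, 107/500, 89/250]
  2: [21/100, 11/50, 107/500, 89/250]
  3: [209/1000, 27/125, 217/1000, 179/500]
  4: [41/200, 28/125, 213/1000, 179/500]
P^4 =
  1: [2077/10000, 2209/10000, 1071/5000, 893/2500]
  2: [519/2500, 221/1000, 1071/5000, 893/2500]
  3: [521/2500, 2209/10000, 2141/10000, 1783/5000]
  4: [519/2500, 441/2000, 429/2000, 1787/5000]

(P^4)[4 -> 2] = 441/2000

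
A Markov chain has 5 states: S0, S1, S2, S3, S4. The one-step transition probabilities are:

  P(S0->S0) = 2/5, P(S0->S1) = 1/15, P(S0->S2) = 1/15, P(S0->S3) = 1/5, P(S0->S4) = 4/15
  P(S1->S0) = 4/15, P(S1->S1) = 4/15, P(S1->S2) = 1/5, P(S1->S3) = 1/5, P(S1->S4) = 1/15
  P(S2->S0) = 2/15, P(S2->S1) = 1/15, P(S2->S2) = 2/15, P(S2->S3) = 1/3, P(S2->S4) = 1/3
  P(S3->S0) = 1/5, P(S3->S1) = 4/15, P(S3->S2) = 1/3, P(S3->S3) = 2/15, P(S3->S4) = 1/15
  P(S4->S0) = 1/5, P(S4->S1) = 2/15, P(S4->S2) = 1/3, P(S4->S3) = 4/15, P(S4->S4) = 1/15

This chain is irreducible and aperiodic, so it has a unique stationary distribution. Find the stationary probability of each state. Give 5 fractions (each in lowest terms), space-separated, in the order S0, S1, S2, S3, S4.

Answer: 5801/23618 7253/47236 1391/6748 5289/23618 4033/23618

Derivation:
The stationary distribution satisfies pi = pi * P, i.e.:
  pi_S0 = 2/5*pi_S0 + 4/15*pi_S1 + 2/15*pi_S2 + 1/5*pi_S3 + 1/5*pi_S4
  pi_S1 = 1/15*pi_S0 + 4/15*pi_S1 + 1/15*pi_S2 + 4/15*pi_S3 + 2/15*pi_S4
  pi_S2 = 1/15*pi_S0 + 1/5*pi_S1 + 2/15*pi_S2 + 1/3*pi_S3 + 1/3*pi_S4
  pi_S3 = 1/5*pi_S0 + 1/5*pi_S1 + 1/3*pi_S2 + 2/15*pi_S3 + 4/15*pi_S4
  pi_S4 = 4/15*pi_S0 + 1/15*pi_S1 + 1/3*pi_S2 + 1/15*pi_S3 + 1/15*pi_S4
with normalization: pi_S0 + pi_S1 + pi_S2 + pi_S3 + pi_S4 = 1.

Using the first 4 balance equations plus normalization, the linear system A*pi = b is:
  [-3/5, 4/15, 2/15, 1/5, 1/5] . pi = 0
  [1/15, -11/15, 1/15, 4/15, 2/15] . pi = 0
  [1/15, 1/5, -13/15, 1/3, 1/3] . pi = 0
  [1/5, 1/5, 1/3, -13/15, 4/15] . pi = 0
  [1, 1, 1, 1, 1] . pi = 1

Solving yields:
  pi_S0 = 5801/23618
  pi_S1 = 7253/47236
  pi_S2 = 1391/6748
  pi_S3 = 5289/23618
  pi_S4 = 4033/23618

Verification (pi * P):
  5801/23618*2/5 + 7253/47236*4/15 + 1391/6748*2/15 + 5289/23618*1/5 + 4033/23618*1/5 = 5801/23618 = pi_S0  (ok)
  5801/23618*1/15 + 7253/47236*4/15 + 1391/6748*1/15 + 5289/23618*4/15 + 4033/23618*2/15 = 7253/47236 = pi_S1  (ok)
  5801/23618*1/15 + 7253/47236*1/5 + 1391/6748*2/15 + 5289/23618*1/3 + 4033/23618*1/3 = 1391/6748 = pi_S2  (ok)
  5801/23618*1/5 + 7253/47236*1/5 + 1391/6748*1/3 + 5289/23618*2/15 + 4033/23618*4/15 = 5289/23618 = pi_S3  (ok)
  5801/23618*4/15 + 7253/47236*1/15 + 1391/6748*1/3 + 5289/23618*1/15 + 4033/23618*1/15 = 4033/23618 = pi_S4  (ok)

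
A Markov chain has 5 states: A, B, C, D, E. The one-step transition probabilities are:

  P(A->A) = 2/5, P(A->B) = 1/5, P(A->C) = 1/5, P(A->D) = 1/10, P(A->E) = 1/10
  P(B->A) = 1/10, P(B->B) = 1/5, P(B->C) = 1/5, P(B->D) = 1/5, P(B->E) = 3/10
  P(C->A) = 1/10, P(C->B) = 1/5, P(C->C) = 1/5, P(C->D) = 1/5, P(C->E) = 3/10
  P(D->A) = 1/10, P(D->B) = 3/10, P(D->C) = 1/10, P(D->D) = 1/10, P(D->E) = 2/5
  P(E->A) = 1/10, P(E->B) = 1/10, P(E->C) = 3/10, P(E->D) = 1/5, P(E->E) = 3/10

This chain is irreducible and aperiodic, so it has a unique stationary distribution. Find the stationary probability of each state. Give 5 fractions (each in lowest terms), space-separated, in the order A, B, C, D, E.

The stationary distribution satisfies pi = pi * P, i.e.:
  pi_A = 2/5*pi_A + 1/10*pi_B + 1/10*pi_C + 1/10*pi_D + 1/10*pi_E
  pi_B = 1/5*pi_A + 1/5*pi_B + 1/5*pi_C + 3/10*pi_D + 1/10*pi_E
  pi_C = 1/5*pi_A + 1/5*pi_B + 1/5*pi_C + 1/10*pi_D + 3/10*pi_E
  pi_D = 1/10*pi_A + 1/5*pi_B + 1/5*pi_C + 1/10*pi_D + 1/5*pi_E
  pi_E = 1/10*pi_A + 3/10*pi_B + 3/10*pi_C + 2/5*pi_D + 3/10*pi_E
with normalization: pi_A + pi_B + pi_C + pi_D + pi_E = 1.

Using the first 4 balance equations plus normalization, the linear system A*pi = b is:
  [-3/5, 1/10, 1/10, 1/10, 1/10] . pi = 0
  [1/5, -4/5, 1/5, 3/10, 1/10] . pi = 0
  [1/5, 1/5, -4/5, 1/10, 3/10] . pi = 0
  [1/10, 1/5, 1/5, -9/10, 1/5] . pi = 0
  [1, 1, 1, 1, 1] . pi = 1

Solving yields:
  pi_A = 1/7
  pi_B = 362/1925
  pi_C = 408/1925
  pi_D = 13/77
  pi_E = 111/385

Verification (pi * P):
  1/7*2/5 + 362/1925*1/10 + 408/1925*1/10 + 13/77*1/10 + 111/385*1/10 = 1/7 = pi_A  (ok)
  1/7*1/5 + 362/1925*1/5 + 408/1925*1/5 + 13/77*3/10 + 111/385*1/10 = 362/1925 = pi_B  (ok)
  1/7*1/5 + 362/1925*1/5 + 408/1925*1/5 + 13/77*1/10 + 111/385*3/10 = 408/1925 = pi_C  (ok)
  1/7*1/10 + 362/1925*1/5 + 408/1925*1/5 + 13/77*1/10 + 111/385*1/5 = 13/77 = pi_D  (ok)
  1/7*1/10 + 362/1925*3/10 + 408/1925*3/10 + 13/77*2/5 + 111/385*3/10 = 111/385 = pi_E  (ok)

Answer: 1/7 362/1925 408/1925 13/77 111/385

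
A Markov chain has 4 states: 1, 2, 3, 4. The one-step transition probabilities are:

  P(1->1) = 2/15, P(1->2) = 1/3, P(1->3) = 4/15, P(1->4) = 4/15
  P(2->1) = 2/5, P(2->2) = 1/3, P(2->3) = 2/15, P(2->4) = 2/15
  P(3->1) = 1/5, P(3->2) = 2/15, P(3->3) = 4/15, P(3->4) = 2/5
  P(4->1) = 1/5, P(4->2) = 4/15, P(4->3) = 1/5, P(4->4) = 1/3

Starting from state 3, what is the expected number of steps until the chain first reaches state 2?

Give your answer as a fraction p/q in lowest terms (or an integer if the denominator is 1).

Answer: 960/209

Derivation:
Let h_i = expected steps to first reach 2 from state i.
Boundary: h_2 = 0.
First-step equations for the other states:
  h_1 = 1 + 2/15*h_1 + 1/3*h_2 + 4/15*h_3 + 4/15*h_4
  h_3 = 1 + 1/5*h_1 + 2/15*h_2 + 4/15*h_3 + 2/5*h_4
  h_4 = 1 + 1/5*h_1 + 4/15*h_2 + 1/5*h_3 + 1/3*h_4

Substituting h_2 = 0 and rearranging gives the linear system (I - Q) h = 1:
  [13/15, -4/15, -4/15] . (h_1, h_3, h_4) = 1
  [-1/5, 11/15, -2/5] . (h_1, h_3, h_4) = 1
  [-1/5, -1/5, 2/3] . (h_1, h_3, h_4) = 1

Solving yields:
  h_1 = 795/209
  h_3 = 960/209
  h_4 = 840/209

Starting state is 3, so the expected hitting time is h_3 = 960/209.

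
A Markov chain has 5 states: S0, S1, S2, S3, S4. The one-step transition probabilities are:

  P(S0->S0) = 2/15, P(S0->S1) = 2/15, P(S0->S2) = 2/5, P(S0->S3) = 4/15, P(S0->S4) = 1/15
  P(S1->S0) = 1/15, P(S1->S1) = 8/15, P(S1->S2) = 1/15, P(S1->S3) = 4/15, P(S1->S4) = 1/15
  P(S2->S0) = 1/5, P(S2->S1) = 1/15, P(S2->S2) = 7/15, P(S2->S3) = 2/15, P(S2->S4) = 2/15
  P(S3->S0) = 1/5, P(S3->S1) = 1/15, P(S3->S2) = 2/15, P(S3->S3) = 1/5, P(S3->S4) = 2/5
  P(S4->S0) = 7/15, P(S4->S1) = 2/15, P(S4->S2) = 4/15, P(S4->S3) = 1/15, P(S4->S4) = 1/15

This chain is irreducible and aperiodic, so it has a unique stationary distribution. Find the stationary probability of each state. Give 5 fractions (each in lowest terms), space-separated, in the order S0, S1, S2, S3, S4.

Answer: 203/998 843/4990 587/1996 1851/9980 739/4990

Derivation:
The stationary distribution satisfies pi = pi * P, i.e.:
  pi_S0 = 2/15*pi_S0 + 1/15*pi_S1 + 1/5*pi_S2 + 1/5*pi_S3 + 7/15*pi_S4
  pi_S1 = 2/15*pi_S0 + 8/15*pi_S1 + 1/15*pi_S2 + 1/15*pi_S3 + 2/15*pi_S4
  pi_S2 = 2/5*pi_S0 + 1/15*pi_S1 + 7/15*pi_S2 + 2/15*pi_S3 + 4/15*pi_S4
  pi_S3 = 4/15*pi_S0 + 4/15*pi_S1 + 2/15*pi_S2 + 1/5*pi_S3 + 1/15*pi_S4
  pi_S4 = 1/15*pi_S0 + 1/15*pi_S1 + 2/15*pi_S2 + 2/5*pi_S3 + 1/15*pi_S4
with normalization: pi_S0 + pi_S1 + pi_S2 + pi_S3 + pi_S4 = 1.

Using the first 4 balance equations plus normalization, the linear system A*pi = b is:
  [-13/15, 1/15, 1/5, 1/5, 7/15] . pi = 0
  [2/15, -7/15, 1/15, 1/15, 2/15] . pi = 0
  [2/5, 1/15, -8/15, 2/15, 4/15] . pi = 0
  [4/15, 4/15, 2/15, -4/5, 1/15] . pi = 0
  [1, 1, 1, 1, 1] . pi = 1

Solving yields:
  pi_S0 = 203/998
  pi_S1 = 843/4990
  pi_S2 = 587/1996
  pi_S3 = 1851/9980
  pi_S4 = 739/4990

Verification (pi * P):
  203/998*2/15 + 843/4990*1/15 + 587/1996*1/5 + 1851/9980*1/5 + 739/4990*7/15 = 203/998 = pi_S0  (ok)
  203/998*2/15 + 843/4990*8/15 + 587/1996*1/15 + 1851/9980*1/15 + 739/4990*2/15 = 843/4990 = pi_S1  (ok)
  203/998*2/5 + 843/4990*1/15 + 587/1996*7/15 + 1851/9980*2/15 + 739/4990*4/15 = 587/1996 = pi_S2  (ok)
  203/998*4/15 + 843/4990*4/15 + 587/1996*2/15 + 1851/9980*1/5 + 739/4990*1/15 = 1851/9980 = pi_S3  (ok)
  203/998*1/15 + 843/4990*1/15 + 587/1996*2/15 + 1851/9980*2/5 + 739/4990*1/15 = 739/4990 = pi_S4  (ok)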